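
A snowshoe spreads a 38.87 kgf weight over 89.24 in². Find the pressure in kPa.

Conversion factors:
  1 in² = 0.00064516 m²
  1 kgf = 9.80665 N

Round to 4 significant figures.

6.621 kPa

38.87 kgf × 9.80665 = 381.184 N
89.24 in² × 0.00064516 = 0.0575741 m²
P = F / A = 381.184 N / 0.0575741 m² = 6620.75 Pa
6620.75 Pa ÷ (1000 Pa/kPa) = 6.62075 kPa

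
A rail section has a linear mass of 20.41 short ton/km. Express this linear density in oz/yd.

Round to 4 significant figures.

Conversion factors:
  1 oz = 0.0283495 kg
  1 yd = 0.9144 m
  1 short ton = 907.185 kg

20.41 short ton/km × 907.185 kg/short ton ÷ 1000 m/km = 18.5156 kg/m
18.5156 kg/m ÷ 0.0283495 kg/oz × 0.9144 m/yd = 597.212 oz/yd

597.2 oz/yd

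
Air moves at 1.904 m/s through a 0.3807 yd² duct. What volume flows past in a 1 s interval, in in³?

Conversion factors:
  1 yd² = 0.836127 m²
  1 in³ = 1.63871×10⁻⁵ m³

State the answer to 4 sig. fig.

3.698×10⁴ in³

0.3807 yd² × 0.836127 → 0.318314 m²
V = v × A × t = 1.904 m/s × 0.318314 m² × 1 s = 0.60607 m³
0.60607 m³ ÷ (1.63871×10⁻⁵ m³/in³) = 36984.6 in³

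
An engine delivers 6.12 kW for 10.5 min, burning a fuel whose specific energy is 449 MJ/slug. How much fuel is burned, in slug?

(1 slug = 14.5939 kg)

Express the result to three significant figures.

0.00859 slug

6.12 kW → 6120 W
10.5 min → 630 s
E = P × t = 6120 × 630 = 3.8556×10⁶ J
449 MJ/slug → 3.07663×10⁷ J/kg
m = E / e_s = 3.8556×10⁶ / 3.07663×10⁷ = 0.125319 kg
In slug: 0.125319 / 14.5939 = 0.00858708 slug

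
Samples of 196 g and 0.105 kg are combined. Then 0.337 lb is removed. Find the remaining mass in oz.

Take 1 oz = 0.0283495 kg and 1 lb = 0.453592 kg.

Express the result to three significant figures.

5.23 oz

196 g × 0.001 → 0.196 kg
0.105 kg (already kg)
0.337 lb × 0.453592 → 0.152861 kg
Sum: 0.196 + 0.105 − 0.152861 = 0.148139 kg
In oz: 0.148139 / 0.0283495 = 5.22545 oz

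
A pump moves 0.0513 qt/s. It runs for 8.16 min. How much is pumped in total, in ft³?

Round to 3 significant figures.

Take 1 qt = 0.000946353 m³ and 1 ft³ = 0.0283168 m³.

0.0513 qt/s → 4.85479×10⁻⁵ m³/s
8.16 min → 489.6 s
V = Q × t = 4.85479×10⁻⁵ × 489.6 = 0.0237691 m³
In ft³: 0.0237691 / 0.0283168 = 0.839399 ft³

0.839 ft³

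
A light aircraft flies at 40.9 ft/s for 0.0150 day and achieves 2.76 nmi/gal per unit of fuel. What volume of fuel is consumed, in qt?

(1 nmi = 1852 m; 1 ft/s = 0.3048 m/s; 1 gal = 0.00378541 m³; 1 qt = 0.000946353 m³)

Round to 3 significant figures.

40.9 ft/s → 12.4663 m/s
0.0150 day → 1296 s
d = v × t = 12.4663 × 1296 = 16156.3 m
2.76 nmi/gal → 1.35032×10⁶ m/m³
V = d / (distance per unit fuel) = 16156.3 / 1.35032×10⁶ = 0.0119648 m³
In qt: 0.0119648 / 0.000946353 = 12.6431 qt

12.6 qt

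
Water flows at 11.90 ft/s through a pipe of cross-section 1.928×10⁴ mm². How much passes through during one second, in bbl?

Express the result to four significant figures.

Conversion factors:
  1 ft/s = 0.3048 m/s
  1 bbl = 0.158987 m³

11.90 ft/s × 0.3048 → 3.62712 m/s
1.928×10⁴ mm² × 10⁻⁶ → 0.01928 m²
V = v × A × t = 3.62712 m/s × 0.01928 m² × 1 s = 0.0699309 m³
0.0699309 m³ ÷ (0.158987 m³/bbl) = 0.439853 bbl

0.4399 bbl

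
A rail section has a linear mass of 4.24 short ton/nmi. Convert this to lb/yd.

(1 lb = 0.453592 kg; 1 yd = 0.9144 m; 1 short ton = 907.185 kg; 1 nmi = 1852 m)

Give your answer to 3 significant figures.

4.24 short ton/nmi × 907.185 kg/short ton ÷ 1852 m/nmi = 2.07692 kg/m
2.07692 kg/m ÷ 0.453592 kg/lb × 0.9144 m/yd = 4.18688 lb/yd

4.19 lb/yd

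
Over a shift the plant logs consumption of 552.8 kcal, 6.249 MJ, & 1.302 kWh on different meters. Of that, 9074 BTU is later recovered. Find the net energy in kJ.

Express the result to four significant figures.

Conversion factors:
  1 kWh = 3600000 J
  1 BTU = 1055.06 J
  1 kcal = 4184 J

3676 kJ

552.8 kcal × 4184 → 2.31292×10⁶ J
6.249 MJ × 1000000 → 6.249×10⁶ J
1.302 kWh × 3600000 → 4.6872×10⁶ J
9074 BTU × 1055.06 → 9.57361×10⁶ J
Result: 2.31292×10⁶ + 6.249×10⁶ + 4.6872×10⁶ − 9.57361×10⁶ = 3.67551×10⁶ J
In kJ: 3.67551×10⁶ / 1000 = 3675.51 kJ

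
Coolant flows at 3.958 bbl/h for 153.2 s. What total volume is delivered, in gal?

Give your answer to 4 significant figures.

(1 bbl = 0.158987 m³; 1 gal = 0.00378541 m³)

3.958 bbl/h → 1.74797×10⁻⁴ m³/s
V = Q × t = 1.74797×10⁻⁴ × 153.2 = 0.0267789 m³
In gal: 0.0267789 / 0.00378541 = 7.07424 gal

7.074 gal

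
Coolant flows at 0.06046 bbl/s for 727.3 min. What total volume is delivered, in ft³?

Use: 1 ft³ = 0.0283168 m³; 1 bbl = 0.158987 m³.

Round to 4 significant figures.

0.06046 bbl/s → 0.00961235 m³/s
727.3 min → 43638 s
V = Q × t = 0.00961235 × 43638 = 419.464 m³
In ft³: 419.464 / 0.0283168 = 14813.3 ft³

1.481×10⁴ ft³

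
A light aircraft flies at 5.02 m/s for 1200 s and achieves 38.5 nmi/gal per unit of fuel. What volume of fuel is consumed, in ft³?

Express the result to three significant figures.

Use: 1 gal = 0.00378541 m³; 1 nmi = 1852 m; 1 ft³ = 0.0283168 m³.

0.0113 ft³

d = v × t = 5.02 × 1200 = 6024 m
38.5 nmi/gal → 1.8836×10⁷ m/m³
V = d / (distance per unit fuel) = 6024 / 1.8836×10⁷ = 3.19813×10⁻⁴ m³
In ft³: 3.19813×10⁻⁴ / 0.0283168 = 0.0112941 ft³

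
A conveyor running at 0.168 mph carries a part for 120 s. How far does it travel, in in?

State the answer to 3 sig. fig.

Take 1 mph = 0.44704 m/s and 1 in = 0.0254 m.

355 in

0.168 mph × 0.44704 → 0.0751027 m/s
d = v × t = 0.0751027 m/s × 120 s = 9.01232 m
9.01232 m ÷ (0.0254 m/in) = 354.816 in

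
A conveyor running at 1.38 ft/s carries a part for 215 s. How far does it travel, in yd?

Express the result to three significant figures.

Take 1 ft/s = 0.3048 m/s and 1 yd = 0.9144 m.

98.9 yd

1.38 ft/s × 0.3048 = 0.420624 m/s
d = v × t = 0.420624 m/s × 215 s = 90.4342 m
90.4342 m ÷ (0.9144 m/yd) = 98.9 yd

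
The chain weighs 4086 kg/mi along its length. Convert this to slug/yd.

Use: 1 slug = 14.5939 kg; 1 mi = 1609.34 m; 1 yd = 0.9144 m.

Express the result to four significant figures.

0.1591 slug/yd

4086 kg/mi ÷ 1609.34 m/mi = 2.53893 kg/m
2.53893 kg/m ÷ 14.5939 kg/slug × 0.9144 m/yd = 0.15908 slug/yd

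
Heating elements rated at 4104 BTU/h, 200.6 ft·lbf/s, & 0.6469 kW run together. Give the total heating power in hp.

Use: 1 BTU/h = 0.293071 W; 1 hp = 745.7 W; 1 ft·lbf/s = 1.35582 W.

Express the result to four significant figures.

2.845 hp

4104 BTU/h × 0.293071 = 1202.76 W
200.6 ft·lbf/s × 1.35582 = 271.977 W
0.6469 kW × 1000 = 646.9 W
Total: 1202.76 + 271.977 + 646.9 = 2121.64 W
In hp: 2121.64 / 745.7 = 2.84517 hp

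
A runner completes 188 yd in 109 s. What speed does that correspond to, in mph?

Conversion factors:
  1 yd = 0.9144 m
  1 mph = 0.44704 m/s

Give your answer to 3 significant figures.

3.53 mph

188 yd × 0.9144 → 171.907 m
v = d / t = 171.907 m / 109 s = 1.57713 m/s
1.57713 m/s ÷ (0.44704 m/s/mph) = 3.52794 mph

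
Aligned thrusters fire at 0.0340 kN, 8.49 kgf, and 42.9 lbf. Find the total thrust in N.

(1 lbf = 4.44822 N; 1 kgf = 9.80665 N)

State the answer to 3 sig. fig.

0.0340 kN × 1000 = 34 N
8.49 kgf × 9.80665 = 83.2585 N
42.9 lbf × 4.44822 = 190.829 N
Total: 34 + 83.2585 + 190.829 = 308.088 N

308 N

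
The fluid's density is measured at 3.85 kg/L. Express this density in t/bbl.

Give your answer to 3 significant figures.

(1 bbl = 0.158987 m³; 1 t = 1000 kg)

3.85 kg/L ÷ 0.001 m³/L = 3850 kg/m³
3850 kg/m³ ÷ 1000 kg/t × 0.158987 m³/bbl = 0.6121 t/bbl

0.612 t/bbl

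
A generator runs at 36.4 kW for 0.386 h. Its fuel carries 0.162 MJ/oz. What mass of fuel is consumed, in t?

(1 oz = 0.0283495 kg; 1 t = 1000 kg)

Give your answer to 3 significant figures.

0.00885 t

36.4 kW → 36400 W
0.386 h → 1389.6 s
E = P × t = 36400 × 1389.6 = 5.05814×10⁷ J
0.162 MJ/oz → 5.71439×10⁶ J/kg
m = E / e_s = 5.05814×10⁷ / 5.71439×10⁶ = 8.85158 kg
In t: 8.85158 / 1000 = 0.00885158 t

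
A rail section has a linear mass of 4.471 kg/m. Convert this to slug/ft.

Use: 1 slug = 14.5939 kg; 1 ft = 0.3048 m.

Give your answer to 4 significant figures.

4.471 kg/m is already 4.471 kg/m
4.471 kg/m ÷ 14.5939 kg/slug × 0.3048 m/ft = 0.0933788 slug/ft

0.09338 slug/ft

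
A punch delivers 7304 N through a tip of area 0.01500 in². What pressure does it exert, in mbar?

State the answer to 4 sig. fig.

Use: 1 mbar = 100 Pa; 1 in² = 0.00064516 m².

7.547×10⁶ mbar

0.01500 in² × 0.00064516 = 9.6774×10⁻⁶ m²
P = F / A = 7304 N / 9.6774×10⁻⁶ m² = 7.54748×10⁸ Pa
7.54748×10⁸ Pa ÷ (100 Pa/mbar) = 7.54748×10⁶ mbar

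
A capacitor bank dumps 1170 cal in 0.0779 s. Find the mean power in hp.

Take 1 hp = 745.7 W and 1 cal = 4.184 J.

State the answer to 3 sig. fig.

84.3 hp

1170 cal × 4.184 = 4895.28 J
P = E / t = 4895.28 J / 0.0779 s = 62840.6 W
62840.6 W ÷ (745.7 W/hp) = 84.2706 hp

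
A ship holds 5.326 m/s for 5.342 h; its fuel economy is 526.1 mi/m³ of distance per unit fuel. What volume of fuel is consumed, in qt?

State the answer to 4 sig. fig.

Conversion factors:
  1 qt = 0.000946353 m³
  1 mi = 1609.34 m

5.342 h → 19231.2 s
d = v × t = 5.326 × 19231.2 = 102425 m
526.1 mi/m³ → 846674 m/m³
V = d / (distance per unit fuel) = 102425 / 846674 = 0.120973 m³
In qt: 0.120973 / 0.000946353 = 127.831 qt

127.8 qt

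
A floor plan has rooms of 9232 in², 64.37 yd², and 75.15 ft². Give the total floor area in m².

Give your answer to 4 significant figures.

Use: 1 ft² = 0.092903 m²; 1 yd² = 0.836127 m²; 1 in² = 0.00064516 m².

66.76 m²

9232 in² × 0.00064516 = 5.95612 m²
64.37 yd² × 0.836127 = 53.8215 m²
75.15 ft² × 0.092903 = 6.98166 m²
Sum: 5.95612 + 53.8215 + 6.98166 = 66.7593 m²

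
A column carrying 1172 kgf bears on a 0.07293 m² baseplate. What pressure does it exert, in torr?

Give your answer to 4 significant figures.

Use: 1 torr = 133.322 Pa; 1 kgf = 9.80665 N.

1172 kgf × 9.80665 → 11493.4 N
P = F / A = 11493.4 N / 0.07293 m² = 157595 Pa
157595 Pa ÷ (133.322 Pa/torr) = 1182.06 torr

1182 torr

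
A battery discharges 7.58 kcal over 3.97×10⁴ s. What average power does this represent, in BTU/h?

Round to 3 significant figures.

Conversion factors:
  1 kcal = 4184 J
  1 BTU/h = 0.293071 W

7.58 kcal × 4184 → 31714.7 J
P = E / t = 31714.7 J / 39700 s = 0.798859 W
0.798859 W ÷ (0.293071 W/BTU/h) = 2.72582 BTU/h

2.73 BTU/h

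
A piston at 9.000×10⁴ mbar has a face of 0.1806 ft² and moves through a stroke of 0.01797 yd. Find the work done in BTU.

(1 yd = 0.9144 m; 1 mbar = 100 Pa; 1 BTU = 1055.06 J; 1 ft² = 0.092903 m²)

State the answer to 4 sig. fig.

2.352 BTU

9.000×10⁴ mbar → 9×10⁶ Pa
0.1806 ft² → 0.0167783 m²
F = P × A = 9×10⁶ × 0.0167783 = 151005 N
0.01797 yd → 0.0164318 m
W = F × d = 151005 × 0.0164318 = 2481.28 J
In BTU: 2481.28 / 1055.06 = 2.35179 BTU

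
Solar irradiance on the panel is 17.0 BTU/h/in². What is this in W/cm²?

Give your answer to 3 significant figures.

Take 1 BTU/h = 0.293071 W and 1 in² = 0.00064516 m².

0.772 W/cm²

17.0 BTU/h/in² × 0.293071 W/BTU/h ÷ 0.00064516 m²/in² = 7722.44 W/m²
7722.44 W/m² × 0.0001 m²/cm² = 0.772244 W/cm²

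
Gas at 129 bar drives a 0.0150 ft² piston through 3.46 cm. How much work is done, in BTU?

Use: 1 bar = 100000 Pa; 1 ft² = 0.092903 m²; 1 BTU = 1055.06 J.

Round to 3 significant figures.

0.590 BTU

129 bar → 1.29×10⁷ Pa
0.0150 ft² → 0.00139354 m²
F = P × A = 1.29×10⁷ × 0.00139354 = 17976.7 N
3.46 cm → 0.0346 m
W = F × d = 17976.7 × 0.0346 = 621.994 J
In BTU: 621.994 / 1055.06 = 0.589534 BTU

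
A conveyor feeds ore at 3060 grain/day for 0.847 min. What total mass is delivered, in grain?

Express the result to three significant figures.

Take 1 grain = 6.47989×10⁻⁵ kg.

1.80 grain

3060 grain/day → 2.29496×10⁻⁶ kg/s
0.847 min → 50.82 s
m = ṁ × t = 2.29496×10⁻⁶ × 50.82 = 1.1663×10⁻⁴ kg
In grain: 1.1663×10⁻⁴ / 6.47989×10⁻⁵ = 1.79988 grain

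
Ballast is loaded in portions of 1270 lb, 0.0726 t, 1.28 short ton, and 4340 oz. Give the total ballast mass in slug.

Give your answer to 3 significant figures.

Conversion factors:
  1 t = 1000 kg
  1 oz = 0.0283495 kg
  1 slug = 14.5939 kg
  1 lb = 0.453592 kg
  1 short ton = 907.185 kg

132 slug

1270 lb × 0.453592 = 576.062 kg
0.0726 t × 1000 = 72.6 kg
1.28 short ton × 907.185 = 1161.2 kg
4340 oz × 0.0283495 = 123.037 kg
Sum: 576.062 + 72.6 + 1161.2 + 123.037 = 1932.9 kg
In slug: 1932.9 / 14.5939 = 132.446 slug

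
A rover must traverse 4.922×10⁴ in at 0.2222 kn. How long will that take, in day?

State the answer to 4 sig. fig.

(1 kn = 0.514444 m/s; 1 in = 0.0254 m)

0.1266 day

4.922×10⁴ in × 0.0254 = 1250.19 m
0.2222 kn × 0.514444 = 0.114309 m/s
t = d / v = 1250.19 m / 0.114309 m/s = 10936.9 s
10936.9 s ÷ (86400 s/day) = 0.126584 day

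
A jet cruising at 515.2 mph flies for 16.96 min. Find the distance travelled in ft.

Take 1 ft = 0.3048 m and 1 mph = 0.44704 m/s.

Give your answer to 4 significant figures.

515.2 mph × 0.44704 → 230.315 m/s
16.96 min × 60 → 1017.6 s
d = v × t = 230.315 m/s × 1017.6 s = 234369 m
234369 m ÷ (0.3048 m/ft) = 768927 ft

7.689×10⁵ ft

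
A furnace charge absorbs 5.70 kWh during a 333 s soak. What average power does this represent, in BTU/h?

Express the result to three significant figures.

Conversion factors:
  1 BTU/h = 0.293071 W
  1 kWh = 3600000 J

5.70 kWh × 3600000 = 2.052×10⁷ J
P = E / t = 2.052×10⁷ J / 333 s = 61621.6 W
61621.6 W ÷ (0.293071 W/BTU/h) = 210262 BTU/h

2.10×10⁵ BTU/h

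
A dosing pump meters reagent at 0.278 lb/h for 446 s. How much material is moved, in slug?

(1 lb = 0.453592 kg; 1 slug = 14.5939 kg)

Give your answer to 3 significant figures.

0.00107 slug

0.278 lb/h → 3.50274×10⁻⁵ kg/s
m = ṁ × t = 3.50274×10⁻⁵ × 446 = 0.0156222 kg
In slug: 0.0156222 / 14.5939 = 0.00107046 slug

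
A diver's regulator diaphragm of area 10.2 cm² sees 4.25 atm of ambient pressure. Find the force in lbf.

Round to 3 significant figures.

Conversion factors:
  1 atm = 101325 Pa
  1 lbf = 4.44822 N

98.7 lbf

4.25 atm × 101325 = 430631 Pa
10.2 cm² × 0.0001 = 0.00102 m²
F = P × A = 430631 Pa × 0.00102 m² = 439.244 N
439.244 N ÷ (4.44822 N/lbf) = 98.746 lbf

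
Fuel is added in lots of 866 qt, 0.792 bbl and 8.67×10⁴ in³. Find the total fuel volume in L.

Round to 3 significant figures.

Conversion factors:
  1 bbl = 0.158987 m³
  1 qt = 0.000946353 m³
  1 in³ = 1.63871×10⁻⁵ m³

866 qt × 0.000946353 → 0.819542 m³
0.792 bbl × 0.158987 → 0.125918 m³
8.67×10⁴ in³ × 1.63871×10⁻⁵ → 1.42076 m³
Sum: 0.819542 + 0.125918 + 1.42076 = 2.36622 m³
In L: 2.36622 / 0.001 = 2366.22 L

2370 L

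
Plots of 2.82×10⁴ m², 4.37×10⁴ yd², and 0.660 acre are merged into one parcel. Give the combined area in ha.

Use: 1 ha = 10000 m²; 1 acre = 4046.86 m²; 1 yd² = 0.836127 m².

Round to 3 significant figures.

6.74 ha

2.82×10⁴ m² (already m²)
4.37×10⁴ yd² × 0.836127 = 36538.7 m²
0.660 acre × 4046.86 = 2670.93 m²
Sum: 28200 + 36538.7 + 2670.93 = 67409.6 m²
In ha: 67409.6 / 10000 = 6.74096 ha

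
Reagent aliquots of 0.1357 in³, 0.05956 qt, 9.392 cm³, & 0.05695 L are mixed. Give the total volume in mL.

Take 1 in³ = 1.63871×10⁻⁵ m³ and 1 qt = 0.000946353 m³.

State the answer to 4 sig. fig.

0.1357 in³ × 1.63871×10⁻⁵ = 2.22373×10⁻⁶ m³
0.05956 qt × 0.000946353 = 5.63648×10⁻⁵ m³
9.392 cm³ × 10⁻⁶ = 9.392×10⁻⁶ m³
0.05695 L × 0.001 = 5.695×10⁻⁵ m³
Sum: 2.22373×10⁻⁶ + 5.63648×10⁻⁵ + 9.392×10⁻⁶ + 5.695×10⁻⁵ = 1.24931×10⁻⁴ m³
In mL: 1.24931×10⁻⁴ / 10⁻⁶ = 124.931 mL

124.9 mL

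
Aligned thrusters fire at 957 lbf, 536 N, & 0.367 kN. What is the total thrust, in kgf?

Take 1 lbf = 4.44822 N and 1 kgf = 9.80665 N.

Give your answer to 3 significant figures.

957 lbf × 4.44822 → 4256.95 N
536 N (already N)
0.367 kN × 1000 → 367 N
Total: 4256.95 + 536 + 367 = 5159.95 N
In kgf: 5159.95 / 9.80665 = 526.168 kgf

526 kgf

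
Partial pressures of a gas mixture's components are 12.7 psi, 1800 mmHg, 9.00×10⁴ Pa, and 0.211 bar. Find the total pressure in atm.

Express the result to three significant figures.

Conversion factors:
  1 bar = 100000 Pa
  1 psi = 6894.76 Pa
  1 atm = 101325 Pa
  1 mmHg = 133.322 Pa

4.33 atm

12.7 psi × 6894.76 = 87563.5 Pa
1800 mmHg × 133.322 = 239980 Pa
9.00×10⁴ Pa (already Pa)
0.211 bar × 100000 = 21100 Pa
Sum: 87563.5 + 239980 + 90000 + 21100 = 438644 Pa
In atm: 438644 / 101325 = 4.32908 atm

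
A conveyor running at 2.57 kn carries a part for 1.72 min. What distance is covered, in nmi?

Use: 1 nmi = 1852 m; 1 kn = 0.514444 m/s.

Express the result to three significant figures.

0.0737 nmi

2.57 kn × 0.514444 = 1.32212 m/s
1.72 min × 60 = 103.2 s
d = v × t = 1.32212 m/s × 103.2 s = 136.443 m
136.443 m ÷ (1852 m/nmi) = 0.0736733 nmi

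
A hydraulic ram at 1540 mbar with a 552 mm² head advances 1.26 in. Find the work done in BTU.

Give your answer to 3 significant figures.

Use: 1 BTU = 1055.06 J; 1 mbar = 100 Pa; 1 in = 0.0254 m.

0.00258 BTU

1540 mbar → 154000 Pa
552 mm² → 5.52×10⁻⁴ m²
F = P × A = 154000 × 5.52×10⁻⁴ = 85.008 N
1.26 in → 0.032004 m
W = F × d = 85.008 × 0.032004 = 2.7206 J
In BTU: 2.7206 / 1055.06 = 0.00257862 BTU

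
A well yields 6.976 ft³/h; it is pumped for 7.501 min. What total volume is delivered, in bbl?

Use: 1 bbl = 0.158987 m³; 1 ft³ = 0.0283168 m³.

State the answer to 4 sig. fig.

0.1553 bbl

6.976 ft³/h → 5.48717×10⁻⁵ m³/s
7.501 min → 450.06 s
V = Q × t = 5.48717×10⁻⁵ × 450.06 = 0.0246956 m³
In bbl: 0.0246956 / 0.158987 = 0.155331 bbl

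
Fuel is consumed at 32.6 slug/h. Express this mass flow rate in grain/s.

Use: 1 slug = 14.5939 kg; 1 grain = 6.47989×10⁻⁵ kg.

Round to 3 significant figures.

2040 grain/s

32.6 slug/h × 14.5939 kg/slug ÷ 3600 s/h = 0.132156 kg/s
0.132156 kg/s ÷ 6.47989×10⁻⁵ kg/grain = 2039.48 grain/s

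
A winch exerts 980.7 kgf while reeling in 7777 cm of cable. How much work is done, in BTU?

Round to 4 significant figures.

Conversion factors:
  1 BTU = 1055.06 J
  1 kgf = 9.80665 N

708.9 BTU

980.7 kgf × 9.80665 = 9617.38 N
7777 cm × 0.01 = 77.77 m
W = F × d = 9617.38 N × 77.77 m = 747944 J
747944 J ÷ (1055.06 J/BTU) = 708.911 BTU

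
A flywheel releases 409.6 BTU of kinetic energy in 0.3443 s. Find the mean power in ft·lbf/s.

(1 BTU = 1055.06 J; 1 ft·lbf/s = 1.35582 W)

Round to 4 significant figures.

409.6 BTU × 1055.06 → 432153 J
P = E / t = 432153 J / 0.3443 s = 1.25516×10⁶ W
1.25516×10⁶ W ÷ (1.35582 W/ft·lbf/s) = 925757 ft·lbf/s

9.258×10⁵ ft·lbf/s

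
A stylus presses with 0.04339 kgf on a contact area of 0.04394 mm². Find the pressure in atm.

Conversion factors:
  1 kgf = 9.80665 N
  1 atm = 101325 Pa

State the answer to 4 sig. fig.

0.04339 kgf × 9.80665 = 0.425511 N
0.04394 mm² × 10⁻⁶ = 4.394×10⁻⁸ m²
P = F / A = 0.425511 N / 4.394×10⁻⁸ m² = 9.68391×10⁶ Pa
9.68391×10⁶ Pa ÷ (101325 Pa/atm) = 95.5728 atm

95.57 atm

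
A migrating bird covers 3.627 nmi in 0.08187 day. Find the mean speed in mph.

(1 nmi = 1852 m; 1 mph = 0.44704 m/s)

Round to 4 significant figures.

3.627 nmi × 1852 = 6717.2 m
0.08187 day × 86400 = 7073.57 s
v = d / t = 6717.2 m / 7073.57 s = 0.949619 m/s
0.949619 m/s ÷ (0.44704 m/s/mph) = 2.12424 mph

2.124 mph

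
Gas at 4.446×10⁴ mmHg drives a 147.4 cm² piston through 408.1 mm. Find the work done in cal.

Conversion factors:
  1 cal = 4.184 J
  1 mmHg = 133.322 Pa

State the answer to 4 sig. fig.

8522 cal

4.446×10⁴ mmHg → 5.9275×10⁶ Pa
147.4 cm² → 0.01474 m²
F = P × A = 5.9275×10⁶ × 0.01474 = 87371.3 N
408.1 mm → 0.4081 m
W = F × d = 87371.3 × 0.4081 = 35656.2 J
In cal: 35656.2 / 4.184 = 8522.04 cal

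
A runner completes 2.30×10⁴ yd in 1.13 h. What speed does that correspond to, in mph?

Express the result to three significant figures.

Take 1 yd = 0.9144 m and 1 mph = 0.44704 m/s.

2.30×10⁴ yd × 0.9144 = 21031.2 m
1.13 h × 3600 = 4068 s
v = d / t = 21031.2 m / 4068 s = 5.16991 m/s
5.16991 m/s ÷ (0.44704 m/s/mph) = 11.5648 mph

11.6 mph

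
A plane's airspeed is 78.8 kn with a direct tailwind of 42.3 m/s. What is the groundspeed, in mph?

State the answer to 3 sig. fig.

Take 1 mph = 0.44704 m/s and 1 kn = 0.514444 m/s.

78.8 kn × 0.514444 → 40.5382 m/s
42.3 m/s (already m/s)
Total: 40.5382 + 42.3 = 82.8382 m/s
In mph: 82.8382 / 0.44704 = 185.304 mph

185 mph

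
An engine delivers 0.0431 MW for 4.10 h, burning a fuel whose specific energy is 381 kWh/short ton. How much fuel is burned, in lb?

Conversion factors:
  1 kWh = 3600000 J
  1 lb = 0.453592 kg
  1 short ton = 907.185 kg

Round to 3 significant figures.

0.0431 MW → 43100 W
4.10 h → 14760 s
E = P × t = 43100 × 14760 = 6.36156×10⁸ J
381 kWh/short ton → 1.51193×10⁶ J/kg
m = E / e_s = 6.36156×10⁸ / 1.51193×10⁶ = 420.758 kg
In lb: 420.758 / 0.453592 = 927.613 lb

928 lb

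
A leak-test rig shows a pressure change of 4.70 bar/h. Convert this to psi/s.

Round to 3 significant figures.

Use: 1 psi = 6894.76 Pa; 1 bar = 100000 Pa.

0.0189 psi/s

4.70 bar/h × 100000 Pa/bar ÷ 3600 s/h = 130.556 Pa/s
130.556 Pa/s ÷ 6894.76 Pa/psi = 0.0189355 psi/s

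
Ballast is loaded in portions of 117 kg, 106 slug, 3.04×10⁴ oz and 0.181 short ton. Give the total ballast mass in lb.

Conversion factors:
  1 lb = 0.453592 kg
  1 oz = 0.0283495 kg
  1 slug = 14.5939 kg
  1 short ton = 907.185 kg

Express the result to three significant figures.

117 kg (already kg)
106 slug × 14.5939 = 1546.95 kg
3.04×10⁴ oz × 0.0283495 = 861.825 kg
0.181 short ton × 907.185 = 164.2 kg
Sum: 117 + 1546.95 + 861.825 + 164.2 = 2689.98 kg
In lb: 2689.98 / 0.453592 = 5930.4 lb

5930 lb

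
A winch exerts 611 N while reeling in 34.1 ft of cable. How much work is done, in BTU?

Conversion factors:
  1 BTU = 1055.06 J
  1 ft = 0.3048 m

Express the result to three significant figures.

34.1 ft × 0.3048 → 10.3937 m
W = F × d = 611 N × 10.3937 m = 6350.55 J
6350.55 J ÷ (1055.06 J/BTU) = 6.01914 BTU

6.02 BTU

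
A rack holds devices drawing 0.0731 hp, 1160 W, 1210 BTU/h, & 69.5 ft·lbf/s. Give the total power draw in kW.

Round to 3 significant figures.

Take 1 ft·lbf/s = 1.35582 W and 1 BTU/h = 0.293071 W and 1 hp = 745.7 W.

1.66 kW

0.0731 hp × 745.7 = 54.5107 W
1160 W (already W)
1210 BTU/h × 0.293071 = 354.616 W
69.5 ft·lbf/s × 1.35582 = 94.2295 W
Total: 54.5107 + 1160 + 354.616 + 94.2295 = 1663.36 W
In kW: 1663.36 / 1000 = 1.66336 kW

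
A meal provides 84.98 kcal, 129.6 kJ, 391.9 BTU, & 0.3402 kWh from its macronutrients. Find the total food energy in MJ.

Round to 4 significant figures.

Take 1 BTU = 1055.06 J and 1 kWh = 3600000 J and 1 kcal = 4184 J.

84.98 kcal × 4184 → 355556 J
129.6 kJ × 1000 → 129600 J
391.9 BTU × 1055.06 → 413478 J
0.3402 kWh × 3600000 → 1.22472×10⁶ J
Combined: 355556 + 129600 + 413478 + 1.22472×10⁶ = 2.12335×10⁶ J
In MJ: 2.12335×10⁶ / 1000000 = 2.12335 MJ

2.123 MJ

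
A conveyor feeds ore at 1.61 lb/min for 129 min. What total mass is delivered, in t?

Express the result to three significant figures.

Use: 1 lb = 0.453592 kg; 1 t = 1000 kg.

0.0942 t

1.61 lb/min → 0.0121714 kg/s
129 min → 7740 s
m = ṁ × t = 0.0121714 × 7740 = 94.2066 kg
In t: 94.2066 / 1000 = 0.0942066 t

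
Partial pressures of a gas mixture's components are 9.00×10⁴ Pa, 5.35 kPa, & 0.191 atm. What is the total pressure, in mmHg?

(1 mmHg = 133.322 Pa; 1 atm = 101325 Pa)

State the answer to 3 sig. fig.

860 mmHg

9.00×10⁴ Pa (already Pa)
5.35 kPa × 1000 → 5350 Pa
0.191 atm × 101325 → 19353.1 Pa
Total: 90000 + 5350 + 19353.1 = 114703 Pa
In mmHg: 114703 / 133.322 = 860.346 mmHg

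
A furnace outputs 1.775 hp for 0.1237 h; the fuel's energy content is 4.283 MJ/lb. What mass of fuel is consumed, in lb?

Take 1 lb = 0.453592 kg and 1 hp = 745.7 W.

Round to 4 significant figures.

1.775 hp → 1323.62 W
0.1237 h → 445.32 s
E = P × t = 1323.62 × 445.32 = 589434 J
4.283 MJ/lb → 9.44241×10⁶ J/kg
m = E / e_s = 589434 / 9.44241×10⁶ = 0.0624241 kg
In lb: 0.0624241 / 0.453592 = 0.137622 lb

0.1376 lb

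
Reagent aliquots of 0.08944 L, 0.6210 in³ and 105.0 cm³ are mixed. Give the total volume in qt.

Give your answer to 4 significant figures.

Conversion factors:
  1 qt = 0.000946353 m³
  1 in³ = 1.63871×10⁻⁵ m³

0.08944 L × 0.001 = 8.944×10⁻⁵ m³
0.6210 in³ × 1.63871×10⁻⁵ = 1.01764×10⁻⁵ m³
105.0 cm³ × 10⁻⁶ = 1.05×10⁻⁴ m³
Total: 8.944×10⁻⁵ + 1.01764×10⁻⁵ + 1.05×10⁻⁴ = 2.04616×10⁻⁴ m³
In qt: 2.04616×10⁻⁴ / 0.000946353 = 0.216215 qt

0.2162 qt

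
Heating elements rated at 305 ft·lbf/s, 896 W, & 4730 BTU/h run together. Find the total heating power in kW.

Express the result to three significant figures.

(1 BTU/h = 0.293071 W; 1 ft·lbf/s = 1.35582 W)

2.70 kW

305 ft·lbf/s × 1.35582 = 413.525 W
896 W (already W)
4730 BTU/h × 0.293071 = 1386.23 W
Total: 413.525 + 896 + 1386.23 = 2695.76 W
In kW: 2695.76 / 1000 = 2.69576 kW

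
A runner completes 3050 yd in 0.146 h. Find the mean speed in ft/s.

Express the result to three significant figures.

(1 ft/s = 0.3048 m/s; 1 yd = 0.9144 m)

3050 yd × 0.9144 → 2788.92 m
0.146 h × 3600 → 525.6 s
v = d / t = 2788.92 m / 525.6 s = 5.30616 m/s
5.30616 m/s ÷ (0.3048 m/s/ft/s) = 17.4087 ft/s

17.4 ft/s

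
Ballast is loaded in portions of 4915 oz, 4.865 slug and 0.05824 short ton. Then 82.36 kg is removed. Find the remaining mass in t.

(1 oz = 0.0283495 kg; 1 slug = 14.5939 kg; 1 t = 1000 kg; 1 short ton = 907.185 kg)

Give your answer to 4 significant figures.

0.1808 t

4915 oz × 0.0283495 = 139.338 kg
4.865 slug × 14.5939 = 70.9993 kg
0.05824 short ton × 907.185 = 52.8345 kg
82.36 kg (already kg)
Sum: 139.338 + 70.9993 + 52.8345 − 82.36 = 180.812 kg
In t: 180.812 / 1000 = 0.180812 t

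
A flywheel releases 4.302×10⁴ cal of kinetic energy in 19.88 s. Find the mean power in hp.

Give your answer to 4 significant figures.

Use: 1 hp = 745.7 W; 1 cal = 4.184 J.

4.302×10⁴ cal × 4.184 = 179996 J
P = E / t = 179996 J / 19.88 s = 9054.12 W
9054.12 W ÷ (745.7 W/hp) = 12.1418 hp

12.14 hp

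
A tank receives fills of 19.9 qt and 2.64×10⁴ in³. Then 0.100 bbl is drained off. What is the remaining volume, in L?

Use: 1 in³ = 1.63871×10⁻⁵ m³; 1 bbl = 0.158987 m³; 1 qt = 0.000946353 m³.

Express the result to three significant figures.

436 L

19.9 qt × 0.000946353 → 0.0188324 m³
2.64×10⁴ in³ × 1.63871×10⁻⁵ → 0.432619 m³
0.100 bbl × 0.158987 → 0.0158987 m³
Result: 0.0188324 + 0.432619 − 0.0158987 = 0.435553 m³
In L: 0.435553 / 0.001 = 435.553 L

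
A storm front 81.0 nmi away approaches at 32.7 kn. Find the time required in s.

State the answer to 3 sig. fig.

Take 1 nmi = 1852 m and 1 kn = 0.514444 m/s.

8920 s

81.0 nmi × 1852 = 150012 m
32.7 kn × 0.514444 = 16.8223 m/s
t = d / v = 150012 m / 16.8223 m/s = 8917.45 s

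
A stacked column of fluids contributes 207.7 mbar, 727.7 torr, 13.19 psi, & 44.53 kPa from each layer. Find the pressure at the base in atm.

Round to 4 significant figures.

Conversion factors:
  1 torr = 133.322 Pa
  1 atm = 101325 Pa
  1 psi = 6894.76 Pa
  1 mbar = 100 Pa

2.499 atm

207.7 mbar × 100 = 20770 Pa
727.7 torr × 133.322 = 97018.4 Pa
13.19 psi × 6894.76 = 90941.9 Pa
44.53 kPa × 1000 = 44530 Pa
Combined: 20770 + 97018.4 + 90941.9 + 44530 = 253260 Pa
In atm: 253260 / 101325 = 2.49948 atm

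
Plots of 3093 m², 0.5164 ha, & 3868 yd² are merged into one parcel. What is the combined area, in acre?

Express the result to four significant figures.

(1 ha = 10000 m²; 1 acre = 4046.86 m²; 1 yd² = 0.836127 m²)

2.840 acre

3093 m² (already m²)
0.5164 ha × 10000 → 5164 m²
3868 yd² × 0.836127 → 3234.14 m²
Combined: 3093 + 5164 + 3234.14 = 11491.1 m²
In acre: 11491.1 / 4046.86 = 2.83951 acre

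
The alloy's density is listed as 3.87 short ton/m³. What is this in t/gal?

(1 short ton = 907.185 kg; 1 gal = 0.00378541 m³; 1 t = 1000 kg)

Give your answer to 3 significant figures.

0.0133 t/gal

3.87 short ton/m³ × 907.185 kg/short ton = 3510.81 kg/m³
3510.81 kg/m³ ÷ 1000 kg/t × 0.00378541 m³/gal = 0.0132899 t/gal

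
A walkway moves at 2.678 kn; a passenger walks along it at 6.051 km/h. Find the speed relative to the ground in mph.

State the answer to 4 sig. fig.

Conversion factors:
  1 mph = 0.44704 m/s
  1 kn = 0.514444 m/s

2.678 kn × 0.514444 → 1.37768 m/s
6.051 km/h × (1/3.6) → 1.68083 m/s
Total: 1.37768 + 1.68083 = 3.05851 m/s
In mph: 3.05851 / 0.44704 = 6.84169 mph

6.842 mph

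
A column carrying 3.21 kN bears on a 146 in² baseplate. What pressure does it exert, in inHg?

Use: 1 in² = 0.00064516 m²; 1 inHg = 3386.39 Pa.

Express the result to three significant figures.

3.21 kN × 1000 = 3210 N
146 in² × 0.00064516 = 0.0941934 m²
P = F / A = 3210 N / 0.0941934 m² = 34078.8 Pa
34078.8 Pa ÷ (3386.39 Pa/inHg) = 10.0635 inHg

10.1 inHg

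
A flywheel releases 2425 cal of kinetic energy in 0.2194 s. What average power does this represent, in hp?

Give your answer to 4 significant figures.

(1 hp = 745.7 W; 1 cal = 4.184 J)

62.02 hp

2425 cal × 4.184 → 10146.2 J
P = E / t = 10146.2 J / 0.2194 s = 46245.2 W
46245.2 W ÷ (745.7 W/hp) = 62.0158 hp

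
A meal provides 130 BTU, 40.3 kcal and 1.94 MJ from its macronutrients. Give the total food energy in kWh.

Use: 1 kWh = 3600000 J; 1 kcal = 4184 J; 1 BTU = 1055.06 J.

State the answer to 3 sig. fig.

130 BTU × 1055.06 = 137158 J
40.3 kcal × 4184 = 168615 J
1.94 MJ × 1000000 = 1.94×10⁶ J
Sum: 137158 + 168615 + 1.94×10⁶ = 2.24577×10⁶ J
In kWh: 2.24577×10⁶ / 3600000 = 0.623825 kWh

0.624 kWh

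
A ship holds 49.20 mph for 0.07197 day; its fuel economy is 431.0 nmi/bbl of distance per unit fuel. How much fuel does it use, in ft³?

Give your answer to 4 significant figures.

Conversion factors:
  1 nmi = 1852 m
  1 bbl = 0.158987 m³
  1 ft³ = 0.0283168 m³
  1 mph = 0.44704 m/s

49.20 mph → 21.9944 m/s
0.07197 day → 6218.21 s
d = v × t = 21.9944 × 6218.21 = 136766 m
431.0 nmi/bbl → 5.02061×10⁶ m/m³
V = d / (distance per unit fuel) = 136766 / 5.02061×10⁶ = 0.0272409 m³
In ft³: 0.0272409 / 0.0283168 = 0.962005 ft³

0.9620 ft³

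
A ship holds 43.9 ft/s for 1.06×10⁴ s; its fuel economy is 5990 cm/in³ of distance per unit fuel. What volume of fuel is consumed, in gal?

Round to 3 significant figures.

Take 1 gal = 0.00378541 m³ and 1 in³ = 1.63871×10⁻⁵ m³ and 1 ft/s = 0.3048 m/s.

10.3 gal

43.9 ft/s → 13.3807 m/s
d = v × t = 13.3807 × 10600 = 141835 m
5990 cm/in³ → 3.65531×10⁶ m/m³
V = d / (distance per unit fuel) = 141835 / 3.65531×10⁶ = 0.0388025 m³
In gal: 0.0388025 / 0.00378541 = 10.2505 gal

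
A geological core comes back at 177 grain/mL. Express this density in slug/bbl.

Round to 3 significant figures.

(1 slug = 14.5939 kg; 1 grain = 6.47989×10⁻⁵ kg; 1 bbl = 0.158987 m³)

177 grain/mL × 6.47989×10⁻⁵ kg/grain ÷ 10⁻⁶ m³/mL = 11469.4 kg/m³
11469.4 kg/m³ ÷ 14.5939 kg/slug × 0.158987 m³/bbl = 124.948 slug/bbl

125 slug/bbl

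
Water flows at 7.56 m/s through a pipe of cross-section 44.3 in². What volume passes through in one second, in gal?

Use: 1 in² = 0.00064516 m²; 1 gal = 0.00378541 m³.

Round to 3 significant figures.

44.3 in² × 0.00064516 = 0.0285806 m²
V = v × A × t = 7.56 m/s × 0.0285806 m² × 1 s = 0.216069 m³
0.216069 m³ ÷ (0.00378541 m³/gal) = 57.0794 gal

57.1 gal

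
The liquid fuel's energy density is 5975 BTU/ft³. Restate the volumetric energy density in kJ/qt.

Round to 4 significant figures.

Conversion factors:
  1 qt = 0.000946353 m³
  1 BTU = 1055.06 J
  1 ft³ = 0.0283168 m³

210.7 kJ/qt

5975 BTU/ft³ × 1055.06 J/BTU ÷ 0.0283168 m³/ft³ = 2.22623×10⁸ J/m³
2.22623×10⁸ J/m³ ÷ 1000 J/kJ × 0.000946353 m³/qt = 210.68 kJ/qt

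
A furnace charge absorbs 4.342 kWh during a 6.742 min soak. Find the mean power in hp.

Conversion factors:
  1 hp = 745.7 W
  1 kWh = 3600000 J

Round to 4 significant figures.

51.82 hp

4.342 kWh × 3600000 → 1.56312×10⁷ J
6.742 min × 60 → 404.52 s
P = E / t = 1.56312×10⁷ J / 404.52 s = 38641.4 W
38641.4 W ÷ (745.7 W/hp) = 51.819 hp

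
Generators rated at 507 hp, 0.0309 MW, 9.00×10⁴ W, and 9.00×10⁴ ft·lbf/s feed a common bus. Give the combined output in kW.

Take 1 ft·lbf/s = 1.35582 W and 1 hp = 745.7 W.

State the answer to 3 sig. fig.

507 hp × 745.7 = 378070 W
0.0309 MW × 1000000 = 30900 W
9.00×10⁴ W (already W)
9.00×10⁴ ft·lbf/s × 1.35582 = 122024 W
Combined: 378070 + 30900 + 90000 + 122024 = 620994 W
In kW: 620994 / 1000 = 620.994 kW

621 kW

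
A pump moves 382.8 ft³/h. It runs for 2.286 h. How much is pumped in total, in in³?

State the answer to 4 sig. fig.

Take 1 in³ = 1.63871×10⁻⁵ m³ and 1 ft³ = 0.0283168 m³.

382.8 ft³/h → 0.00301102 m³/s
2.286 h → 8229.6 s
V = Q × t = 0.00301102 × 8229.6 = 24.7795 m³
In in³: 24.7795 / 1.63871×10⁻⁵ = 1.51213×10⁶ in³

1.512×10⁶ in³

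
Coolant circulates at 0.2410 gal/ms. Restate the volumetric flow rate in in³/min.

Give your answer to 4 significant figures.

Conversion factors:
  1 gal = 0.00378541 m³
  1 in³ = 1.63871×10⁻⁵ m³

0.2410 gal/ms × 0.00378541 m³/gal ÷ 0.001 s/ms = 0.912284 m³/s
0.912284 m³/s ÷ 1.63871×10⁻⁵ m³/in³ × 60 s/min = 3.34025×10⁶ in³/min

3.340×10⁶ in³/min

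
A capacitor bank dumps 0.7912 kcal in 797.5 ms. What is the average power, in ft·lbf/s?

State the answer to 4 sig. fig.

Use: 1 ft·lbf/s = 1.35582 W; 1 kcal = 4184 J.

0.7912 kcal × 4184 = 3310.38 J
797.5 ms × 0.001 = 0.7975 s
P = E / t = 3310.38 J / 0.7975 s = 4150.95 W
4150.95 W ÷ (1.35582 W/ft·lbf/s) = 3061.58 ft·lbf/s

3062 ft·lbf/s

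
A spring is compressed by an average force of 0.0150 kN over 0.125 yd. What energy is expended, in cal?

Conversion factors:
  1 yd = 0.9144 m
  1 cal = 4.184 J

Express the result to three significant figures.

0.410 cal

0.0150 kN × 1000 → 15 N
0.125 yd × 0.9144 → 0.1143 m
W = F × d = 15 N × 0.1143 m = 1.7145 J
1.7145 J ÷ (4.184 J/cal) = 0.409775 cal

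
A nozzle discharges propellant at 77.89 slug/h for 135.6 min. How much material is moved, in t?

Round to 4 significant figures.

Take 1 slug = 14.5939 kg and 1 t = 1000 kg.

2.569 t

77.89 slug/h → 0.315755 kg/s
135.6 min → 8136 s
m = ṁ × t = 0.315755 × 8136 = 2568.98 kg
In t: 2568.98 / 1000 = 2.56898 t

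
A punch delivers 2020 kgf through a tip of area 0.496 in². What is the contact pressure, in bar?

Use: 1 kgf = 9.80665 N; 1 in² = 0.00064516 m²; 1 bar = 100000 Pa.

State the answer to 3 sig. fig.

619 bar

2020 kgf × 9.80665 = 19809.4 N
0.496 in² × 0.00064516 = 3.19999×10⁻⁴ m²
P = F / A = 19809.4 N / 3.19999×10⁻⁴ m² = 6.19046×10⁷ Pa
6.19046×10⁷ Pa ÷ (100000 Pa/bar) = 619.046 bar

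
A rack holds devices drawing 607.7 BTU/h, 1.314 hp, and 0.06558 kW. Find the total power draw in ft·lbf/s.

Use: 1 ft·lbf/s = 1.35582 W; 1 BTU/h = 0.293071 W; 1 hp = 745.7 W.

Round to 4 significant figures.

607.7 BTU/h × 0.293071 = 178.099 W
1.314 hp × 745.7 = 979.85 W
0.06558 kW × 1000 = 65.58 W
Combined: 178.099 + 979.85 + 65.58 = 1223.53 W
In ft·lbf/s: 1223.53 / 1.35582 = 902.428 ft·lbf/s

902.4 ft·lbf/s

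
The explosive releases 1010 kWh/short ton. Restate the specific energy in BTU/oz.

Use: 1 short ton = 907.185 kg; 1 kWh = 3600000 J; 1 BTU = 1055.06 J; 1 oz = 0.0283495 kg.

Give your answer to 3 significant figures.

1010 kWh/short ton × 3600000 J/kWh ÷ 907.185 kg/short ton = 4.008×10⁶ J/kg
4.008×10⁶ J/kg ÷ 1055.06 J/BTU × 0.0283495 kg/oz = 107.695 BTU/oz

108 BTU/oz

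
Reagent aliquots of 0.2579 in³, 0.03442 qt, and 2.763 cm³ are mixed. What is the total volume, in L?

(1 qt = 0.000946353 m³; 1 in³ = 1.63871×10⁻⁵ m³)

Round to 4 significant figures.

0.03956 L

0.2579 in³ × 1.63871×10⁻⁵ → 4.22623×10⁻⁶ m³
0.03442 qt × 0.000946353 → 3.25735×10⁻⁵ m³
2.763 cm³ × 10⁻⁶ → 2.763×10⁻⁶ m³
Combined: 4.22623×10⁻⁶ + 3.25735×10⁻⁵ + 2.763×10⁻⁶ = 3.95627×10⁻⁵ m³
In L: 3.95627×10⁻⁵ / 0.001 = 0.0395627 L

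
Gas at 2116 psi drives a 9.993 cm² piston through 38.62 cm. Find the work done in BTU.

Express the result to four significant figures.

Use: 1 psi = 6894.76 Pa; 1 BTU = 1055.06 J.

5.337 BTU

2116 psi → 1.45893×10⁷ Pa
9.993 cm² → 9.993×10⁻⁴ m²
F = P × A = 1.45893×10⁷ × 9.993×10⁻⁴ = 14579.1 N
38.62 cm → 0.3862 m
W = F × d = 14579.1 × 0.3862 = 5630.45 J
In BTU: 5630.45 / 1055.06 = 5.33662 BTU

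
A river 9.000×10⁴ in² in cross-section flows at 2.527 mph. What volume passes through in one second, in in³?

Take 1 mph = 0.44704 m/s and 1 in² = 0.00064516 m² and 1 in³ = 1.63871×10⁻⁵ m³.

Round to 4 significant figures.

2.527 mph × 0.44704 = 1.12967 m/s
9.000×10⁴ in² × 0.00064516 = 58.0644 m²
V = v × A × t = 1.12967 m/s × 58.0644 m² × 1 s = 65.5936 m³
65.5936 m³ ÷ (1.63871×10⁻⁵ m³/in³) = 4.00276×10⁶ in³

4.003×10⁶ in³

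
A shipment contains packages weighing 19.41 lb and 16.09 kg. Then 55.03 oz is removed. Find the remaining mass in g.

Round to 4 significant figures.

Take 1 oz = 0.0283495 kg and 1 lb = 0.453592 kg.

2.333×10⁴ g

19.41 lb × 0.453592 = 8.80422 kg
16.09 kg (already kg)
55.03 oz × 0.0283495 = 1.56007 kg
Result: 8.80422 + 16.09 − 1.56007 = 23.3342 kg
In g: 23.3342 / 0.001 = 23334.2 g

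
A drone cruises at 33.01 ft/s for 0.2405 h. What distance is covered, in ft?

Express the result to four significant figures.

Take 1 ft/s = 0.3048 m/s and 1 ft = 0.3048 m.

33.01 ft/s × 0.3048 → 10.0614 m/s
0.2405 h × 3600 → 865.8 s
d = v × t = 10.0614 m/s × 865.8 s = 8711.16 m
8711.16 m ÷ (0.3048 m/ft) = 28579.9 ft

2.858×10⁴ ft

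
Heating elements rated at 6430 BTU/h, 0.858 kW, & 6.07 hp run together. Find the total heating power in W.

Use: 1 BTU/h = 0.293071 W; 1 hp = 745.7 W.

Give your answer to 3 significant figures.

7270 W

6430 BTU/h × 0.293071 = 1884.45 W
0.858 kW × 1000 = 858 W
6.07 hp × 745.7 = 4526.4 W
Combined: 1884.45 + 858 + 4526.4 = 7268.85 W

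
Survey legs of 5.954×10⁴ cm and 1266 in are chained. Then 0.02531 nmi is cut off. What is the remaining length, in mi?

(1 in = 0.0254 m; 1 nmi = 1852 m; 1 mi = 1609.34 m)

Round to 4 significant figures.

5.954×10⁴ cm × 0.01 = 595.4 m
1266 in × 0.0254 = 32.1564 m
0.02531 nmi × 1852 = 46.8741 m
Net: 595.4 + 32.1564 − 46.8741 = 580.682 m
In mi: 580.682 / 1609.34 = 0.36082 mi

0.3608 mi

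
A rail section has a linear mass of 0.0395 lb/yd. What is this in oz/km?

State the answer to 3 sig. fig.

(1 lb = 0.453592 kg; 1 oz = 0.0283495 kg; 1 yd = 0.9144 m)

691 oz/km

0.0395 lb/yd × 0.453592 kg/lb ÷ 0.9144 m/yd = 0.0195941 kg/m
0.0195941 kg/m ÷ 0.0283495 kg/oz × 1000 m/km = 691.162 oz/km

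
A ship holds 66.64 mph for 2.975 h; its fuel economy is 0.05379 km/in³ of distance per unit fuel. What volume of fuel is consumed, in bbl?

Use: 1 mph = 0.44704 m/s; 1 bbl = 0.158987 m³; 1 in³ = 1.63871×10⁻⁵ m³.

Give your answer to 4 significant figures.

66.64 mph → 29.7907 m/s
2.975 h → 10710 s
d = v × t = 29.7907 × 10710 = 319058 m
0.05379 km/in³ → 3.28246×10⁶ m/m³
V = d / (distance per unit fuel) = 319058 / 3.28246×10⁶ = 0.0972009 m³
In bbl: 0.0972009 / 0.158987 = 0.611376 bbl

0.6114 bbl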